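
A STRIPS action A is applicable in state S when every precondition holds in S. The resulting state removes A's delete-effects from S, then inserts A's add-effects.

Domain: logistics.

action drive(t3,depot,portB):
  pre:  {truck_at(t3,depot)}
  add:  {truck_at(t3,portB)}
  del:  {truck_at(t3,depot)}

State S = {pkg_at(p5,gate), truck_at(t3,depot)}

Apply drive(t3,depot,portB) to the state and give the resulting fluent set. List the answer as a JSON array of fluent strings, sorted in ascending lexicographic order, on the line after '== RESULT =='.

Compute (S \ del) ∪ add:
  pre ⊆ S: {truck_at(t3,depot)} ⊆ S  — applicable
  S \ del = {pkg_at(p5,gate)}
  ∪ add   = {pkg_at(p5,gate), truck_at(t3,portB)}

== RESULT ==
["pkg_at(p5,gate)", "truck_at(t3,portB)"]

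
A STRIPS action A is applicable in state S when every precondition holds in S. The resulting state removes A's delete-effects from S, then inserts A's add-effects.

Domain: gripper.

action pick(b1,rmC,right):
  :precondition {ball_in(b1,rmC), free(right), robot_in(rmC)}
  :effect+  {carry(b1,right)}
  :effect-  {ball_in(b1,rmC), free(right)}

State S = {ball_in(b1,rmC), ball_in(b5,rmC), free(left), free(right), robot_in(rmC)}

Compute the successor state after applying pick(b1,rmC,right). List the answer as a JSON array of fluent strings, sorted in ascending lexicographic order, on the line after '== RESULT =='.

Compute (S \ del) ∪ add:
  pre ⊆ S: {ball_in(b1,rmC), free(right), robot_in(rmC)} ⊆ S  — applicable
  S \ del = {ball_in(b5,rmC), free(left), robot_in(rmC)}
  ∪ add   = {ball_in(b5,rmC), carry(b1,right), free(left), robot_in(rmC)}

== RESULT ==
["ball_in(b5,rmC)", "carry(b1,right)", "free(left)", "robot_in(rmC)"]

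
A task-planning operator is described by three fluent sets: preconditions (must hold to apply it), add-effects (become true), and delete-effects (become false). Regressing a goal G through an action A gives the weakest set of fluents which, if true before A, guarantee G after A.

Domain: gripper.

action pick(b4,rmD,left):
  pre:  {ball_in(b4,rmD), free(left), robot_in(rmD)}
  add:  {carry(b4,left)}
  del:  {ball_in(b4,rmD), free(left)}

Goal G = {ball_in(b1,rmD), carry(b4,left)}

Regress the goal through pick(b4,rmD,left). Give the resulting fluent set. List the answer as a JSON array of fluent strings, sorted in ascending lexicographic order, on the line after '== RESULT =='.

Regress:
  G ∩ del = {}  (empty — regression defined)
  G \ add = {ball_in(b1,rmD), carry(b4,left)} \ {carry(b4,left)} = {ball_in(b1,rmD)}
  ∪ pre   = {ball_in(b1,rmD)} ∪ {ball_in(b4,rmD), free(left), robot_in(rmD)}
          = {ball_in(b1,rmD), ball_in(b4,rmD), free(left), robot_in(rmD)}

== RESULT ==
["ball_in(b1,rmD)", "ball_in(b4,rmD)", "free(left)", "robot_in(rmD)"]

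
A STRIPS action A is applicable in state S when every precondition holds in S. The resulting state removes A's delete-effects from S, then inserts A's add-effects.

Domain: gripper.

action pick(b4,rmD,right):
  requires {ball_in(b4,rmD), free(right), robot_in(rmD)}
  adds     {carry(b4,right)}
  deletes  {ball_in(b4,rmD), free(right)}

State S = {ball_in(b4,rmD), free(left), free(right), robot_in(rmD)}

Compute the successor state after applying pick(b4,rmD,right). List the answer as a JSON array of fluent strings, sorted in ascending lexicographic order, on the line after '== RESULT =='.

Compute (S \ del) ∪ add:
  pre ⊆ S: {ball_in(b4,rmD), free(right), robot_in(rmD)} ⊆ S  — applicable
  S \ del = {free(left), robot_in(rmD)}
  ∪ add   = {carry(b4,right), free(left), robot_in(rmD)}

== RESULT ==
["carry(b4,right)", "free(left)", "robot_in(rmD)"]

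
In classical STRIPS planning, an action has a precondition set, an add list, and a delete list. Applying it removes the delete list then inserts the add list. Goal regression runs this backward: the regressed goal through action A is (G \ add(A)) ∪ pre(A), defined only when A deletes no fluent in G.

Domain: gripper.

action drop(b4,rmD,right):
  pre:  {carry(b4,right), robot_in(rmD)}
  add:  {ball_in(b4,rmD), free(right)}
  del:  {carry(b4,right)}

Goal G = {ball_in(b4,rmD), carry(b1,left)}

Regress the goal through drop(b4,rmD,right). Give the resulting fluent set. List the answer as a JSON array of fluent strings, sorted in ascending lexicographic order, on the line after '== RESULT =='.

Compute (G \ add) ∪ pre:
  G ∩ del = {}  (empty — regression defined)
  G \ add = {ball_in(b4,rmD), carry(b1,left)} \ {ball_in(b4,rmD), free(right)} = {carry(b1,left)}
  ∪ pre   = {carry(b1,left)} ∪ {carry(b4,right), robot_in(rmD)}
          = {carry(b1,left), carry(b4,right), robot_in(rmD)}

== RESULT ==
["carry(b1,left)", "carry(b4,right)", "robot_in(rmD)"]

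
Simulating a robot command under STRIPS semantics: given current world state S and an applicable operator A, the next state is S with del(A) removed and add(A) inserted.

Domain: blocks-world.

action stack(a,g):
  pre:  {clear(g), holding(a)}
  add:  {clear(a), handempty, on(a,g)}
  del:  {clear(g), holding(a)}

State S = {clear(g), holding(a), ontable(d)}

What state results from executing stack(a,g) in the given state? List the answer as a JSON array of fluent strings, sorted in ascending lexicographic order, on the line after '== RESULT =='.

Progress:
  pre ⊆ S: {clear(g), holding(a)} ⊆ S  — applicable
  S \ del = {ontable(d)}
  ∪ add   = {clear(a), handempty, on(a,g), ontable(d)}

== RESULT ==
["clear(a)", "handempty", "on(a,g)", "ontable(d)"]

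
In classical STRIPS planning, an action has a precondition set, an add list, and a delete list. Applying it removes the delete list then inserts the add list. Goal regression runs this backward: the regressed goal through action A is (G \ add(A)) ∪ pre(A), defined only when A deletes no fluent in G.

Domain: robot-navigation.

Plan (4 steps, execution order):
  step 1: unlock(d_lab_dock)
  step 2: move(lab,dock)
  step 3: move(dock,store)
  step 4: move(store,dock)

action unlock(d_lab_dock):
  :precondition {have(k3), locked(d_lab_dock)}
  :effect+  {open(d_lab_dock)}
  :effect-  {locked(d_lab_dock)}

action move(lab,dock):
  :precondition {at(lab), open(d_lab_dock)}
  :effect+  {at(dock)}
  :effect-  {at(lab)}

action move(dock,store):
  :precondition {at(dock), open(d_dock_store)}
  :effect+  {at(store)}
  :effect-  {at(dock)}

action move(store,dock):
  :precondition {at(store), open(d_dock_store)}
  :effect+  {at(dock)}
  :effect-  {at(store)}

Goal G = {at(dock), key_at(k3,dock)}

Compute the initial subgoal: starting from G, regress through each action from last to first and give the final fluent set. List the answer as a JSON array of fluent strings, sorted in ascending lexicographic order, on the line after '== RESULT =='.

Work backward from the goal:
  through step 4 (move(store,dock)): drop {at(dock)}, keep {key_at(k3,dock)}, require {at(store), open(d_dock_store)}
    → {at(store), key_at(k3,dock), open(d_dock_store)}
  through step 3 (move(dock,store)): drop {at(store)}, keep {key_at(k3,dock), open(d_dock_store)}, require {at(dock), open(d_dock_store)}
    → {at(dock), key_at(k3,dock), open(d_dock_store)}
  through step 2 (move(lab,dock)): drop {at(dock)}, keep {key_at(k3,dock), open(d_dock_store)}, require {at(lab), open(d_lab_dock)}
    → {at(lab), key_at(k3,dock), open(d_dock_store), open(d_lab_dock)}
  through step 1 (unlock(d_lab_dock)): drop {open(d_lab_dock)}, keep {at(lab), key_at(k3,dock), open(d_dock_store)}, require {have(k3), locked(d_lab_dock)}
    → {at(lab), have(k3), key_at(k3,dock), locked(d_lab_dock), open(d_dock_store)}

== RESULT ==
["at(lab)", "have(k3)", "key_at(k3,dock)", "locked(d_lab_dock)", "open(d_dock_store)"]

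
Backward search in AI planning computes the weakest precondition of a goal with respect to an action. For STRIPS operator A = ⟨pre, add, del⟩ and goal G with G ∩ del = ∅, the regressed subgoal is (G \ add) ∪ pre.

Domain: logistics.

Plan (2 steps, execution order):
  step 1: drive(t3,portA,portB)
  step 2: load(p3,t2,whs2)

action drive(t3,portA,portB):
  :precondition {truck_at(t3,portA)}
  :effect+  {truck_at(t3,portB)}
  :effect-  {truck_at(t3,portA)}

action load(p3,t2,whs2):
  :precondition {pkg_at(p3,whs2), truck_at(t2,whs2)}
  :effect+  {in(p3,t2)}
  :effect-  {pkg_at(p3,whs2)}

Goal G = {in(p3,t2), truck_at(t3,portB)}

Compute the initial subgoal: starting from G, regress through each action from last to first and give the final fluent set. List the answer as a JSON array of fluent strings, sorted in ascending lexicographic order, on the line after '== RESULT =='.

Work backward from the goal:
  through step 2 (load(p3,t2,whs2)): drop {in(p3,t2)}, keep {truck_at(t3,portB)}, require {pkg_at(p3,whs2), truck_at(t2,whs2)}
    → {pkg_at(p3,whs2), truck_at(t2,whs2), truck_at(t3,portB)}
  through step 1 (drive(t3,portA,portB)): drop {truck_at(t3,portB)}, keep {pkg_at(p3,whs2), truck_at(t2,whs2)}, require {truck_at(t3,portA)}
    → {pkg_at(p3,whs2), truck_at(t2,whs2), truck_at(t3,portA)}

== RESULT ==
["pkg_at(p3,whs2)", "truck_at(t2,whs2)", "truck_at(t3,portA)"]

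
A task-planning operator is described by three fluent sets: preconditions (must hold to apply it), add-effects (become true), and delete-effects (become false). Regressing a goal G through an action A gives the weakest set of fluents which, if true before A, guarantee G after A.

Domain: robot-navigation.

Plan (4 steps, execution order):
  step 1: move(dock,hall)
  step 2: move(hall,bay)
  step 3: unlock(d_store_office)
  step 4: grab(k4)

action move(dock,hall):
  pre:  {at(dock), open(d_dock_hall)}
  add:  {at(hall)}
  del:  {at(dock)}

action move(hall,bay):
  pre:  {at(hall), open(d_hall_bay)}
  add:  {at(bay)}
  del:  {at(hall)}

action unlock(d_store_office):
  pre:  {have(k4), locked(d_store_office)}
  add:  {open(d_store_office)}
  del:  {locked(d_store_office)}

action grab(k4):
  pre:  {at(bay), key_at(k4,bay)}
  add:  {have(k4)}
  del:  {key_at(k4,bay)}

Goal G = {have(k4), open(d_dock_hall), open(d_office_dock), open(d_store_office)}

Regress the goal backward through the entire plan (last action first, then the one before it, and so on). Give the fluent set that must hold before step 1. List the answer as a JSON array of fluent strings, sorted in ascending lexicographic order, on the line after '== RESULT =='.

Work backward from the goal:
  through step 4 (grab(k4)): drop {have(k4)}, keep {open(d_dock_hall), open(d_office_dock), open(d_store_office)}, require {at(bay), key_at(k4,bay)}
    → {at(bay), key_at(k4,bay), open(d_dock_hall), open(d_office_dock), open(d_store_office)}
  through step 3 (unlock(d_store_office)): drop {open(d_store_office)}, keep {at(bay), key_at(k4,bay), open(d_dock_hall), open(d_office_dock)}, require {have(k4), locked(d_store_office)}
    → {at(bay), have(k4), key_at(k4,bay), locked(d_store_office), open(d_dock_hall), open(d_office_dock)}
  through step 2 (move(hall,bay)): drop {at(bay)}, keep {have(k4), key_at(k4,bay), locked(d_store_office), open(d_dock_hall), open(d_office_dock)}, require {at(hall), open(d_hall_bay)}
    → {at(hall), have(k4), key_at(k4,bay), locked(d_store_office), open(d_dock_hall), open(d_hall_bay), open(d_office_dock)}
  through step 1 (move(dock,hall)): drop {at(hall)}, keep {have(k4), key_at(k4,bay), locked(d_store_office), open(d_dock_hall), open(d_hall_bay), open(d_office_dock)}, require {at(dock), open(d_dock_hall)}
    → {at(dock), have(k4), key_at(k4,bay), locked(d_store_office), open(d_dock_hall), open(d_hall_bay), open(d_office_dock)}

== RESULT ==
["at(dock)", "have(k4)", "key_at(k4,bay)", "locked(d_store_office)", "open(d_dock_hall)", "open(d_hall_bay)", "open(d_office_dock)"]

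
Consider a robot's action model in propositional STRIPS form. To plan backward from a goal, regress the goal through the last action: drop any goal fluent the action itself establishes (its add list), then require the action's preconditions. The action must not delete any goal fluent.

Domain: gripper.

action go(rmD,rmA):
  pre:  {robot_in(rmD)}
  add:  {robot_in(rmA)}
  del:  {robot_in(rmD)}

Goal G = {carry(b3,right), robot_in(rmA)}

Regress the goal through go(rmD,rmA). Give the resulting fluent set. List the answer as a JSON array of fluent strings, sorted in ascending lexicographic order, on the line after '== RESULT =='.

Regress:
  G ∩ del = {}  (empty — regression defined)
  G \ add = {carry(b3,right), robot_in(rmA)} \ {robot_in(rmA)} = {carry(b3,right)}
  ∪ pre   = {carry(b3,right)} ∪ {robot_in(rmD)}
          = {carry(b3,right), robot_in(rmD)}

== RESULT ==
["carry(b3,right)", "robot_in(rmD)"]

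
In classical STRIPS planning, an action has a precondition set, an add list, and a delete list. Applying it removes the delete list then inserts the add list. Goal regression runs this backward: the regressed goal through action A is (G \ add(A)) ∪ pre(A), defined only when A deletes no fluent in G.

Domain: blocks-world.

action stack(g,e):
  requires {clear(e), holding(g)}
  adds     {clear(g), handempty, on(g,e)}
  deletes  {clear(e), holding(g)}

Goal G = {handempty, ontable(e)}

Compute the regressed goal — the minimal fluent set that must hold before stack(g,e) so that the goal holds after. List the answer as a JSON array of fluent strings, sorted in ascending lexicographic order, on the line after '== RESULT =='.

Regress:
  G ∩ del = {}  (empty — regression defined)
  G \ add = {handempty, ontable(e)} \ {clear(g), handempty, on(g,e)} = {ontable(e)}
  ∪ pre   = {ontable(e)} ∪ {clear(e), holding(g)}
          = {clear(e), holding(g), ontable(e)}

== RESULT ==
["clear(e)", "holding(g)", "ontable(e)"]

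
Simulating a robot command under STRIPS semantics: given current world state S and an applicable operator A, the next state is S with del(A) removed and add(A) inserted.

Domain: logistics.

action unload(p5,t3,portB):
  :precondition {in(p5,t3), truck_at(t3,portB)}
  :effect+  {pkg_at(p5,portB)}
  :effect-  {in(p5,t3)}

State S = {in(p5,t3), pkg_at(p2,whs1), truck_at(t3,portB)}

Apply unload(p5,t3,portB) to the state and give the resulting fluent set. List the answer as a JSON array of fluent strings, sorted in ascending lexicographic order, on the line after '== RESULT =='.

Compute (S \ del) ∪ add:
  pre ⊆ S: {in(p5,t3), truck_at(t3,portB)} ⊆ S  — applicable
  S \ del = {pkg_at(p2,whs1), truck_at(t3,portB)}
  ∪ add   = {pkg_at(p2,whs1), pkg_at(p5,portB), truck_at(t3,portB)}

== RESULT ==
["pkg_at(p2,whs1)", "pkg_at(p5,portB)", "truck_at(t3,portB)"]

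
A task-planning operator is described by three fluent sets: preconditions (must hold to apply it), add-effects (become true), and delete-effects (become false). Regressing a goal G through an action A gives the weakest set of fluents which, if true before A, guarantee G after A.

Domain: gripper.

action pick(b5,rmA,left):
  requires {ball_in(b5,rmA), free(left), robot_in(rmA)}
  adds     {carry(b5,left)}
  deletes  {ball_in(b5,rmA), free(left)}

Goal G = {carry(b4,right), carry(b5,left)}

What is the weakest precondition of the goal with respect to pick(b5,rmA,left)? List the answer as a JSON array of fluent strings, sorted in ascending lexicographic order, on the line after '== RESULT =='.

Regress:
  G ∩ del = {}  (empty — regression defined)
  G \ add = {carry(b4,right), carry(b5,left)} \ {carry(b5,left)} = {carry(b4,right)}
  ∪ pre   = {carry(b4,right)} ∪ {ball_in(b5,rmA), free(left), robot_in(rmA)}
          = {ball_in(b5,rmA), carry(b4,right), free(left), robot_in(rmA)}

== RESULT ==
["ball_in(b5,rmA)", "carry(b4,right)", "free(left)", "robot_in(rmA)"]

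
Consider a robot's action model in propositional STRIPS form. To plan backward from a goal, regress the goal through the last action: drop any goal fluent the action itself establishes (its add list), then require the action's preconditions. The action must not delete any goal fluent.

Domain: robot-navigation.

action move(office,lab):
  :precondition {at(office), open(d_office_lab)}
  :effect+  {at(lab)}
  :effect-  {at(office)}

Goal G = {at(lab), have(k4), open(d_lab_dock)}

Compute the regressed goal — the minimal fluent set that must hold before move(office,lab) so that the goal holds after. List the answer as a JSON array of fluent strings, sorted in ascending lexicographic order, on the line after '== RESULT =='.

Regress:
  G ∩ del = {}  (empty — regression defined)
  G \ add = {at(lab), have(k4), open(d_lab_dock)} \ {at(lab)} = {have(k4), open(d_lab_dock)}
  ∪ pre   = {have(k4), open(d_lab_dock)} ∪ {at(office), open(d_office_lab)}
          = {at(office), have(k4), open(d_lab_dock), open(d_office_lab)}

== RESULT ==
["at(office)", "have(k4)", "open(d_lab_dock)", "open(d_office_lab)"]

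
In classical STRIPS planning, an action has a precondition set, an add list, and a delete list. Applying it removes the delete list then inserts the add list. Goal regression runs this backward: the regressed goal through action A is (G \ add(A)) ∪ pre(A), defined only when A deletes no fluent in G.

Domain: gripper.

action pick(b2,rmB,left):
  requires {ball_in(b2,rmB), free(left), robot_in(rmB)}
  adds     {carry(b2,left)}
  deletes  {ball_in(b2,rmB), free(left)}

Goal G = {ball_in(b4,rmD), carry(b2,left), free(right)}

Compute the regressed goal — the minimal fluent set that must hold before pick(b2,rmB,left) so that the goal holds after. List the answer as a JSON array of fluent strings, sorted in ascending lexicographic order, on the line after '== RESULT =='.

Regress:
  G ∩ del = {}  (empty — regression defined)
  G \ add = {ball_in(b4,rmD), carry(b2,left), free(right)} \ {carry(b2,left)} = {ball_in(b4,rmD), free(right)}
  ∪ pre   = {ball_in(b4,rmD), free(right)} ∪ {ball_in(b2,rmB), free(left), robot_in(rmB)}
          = {ball_in(b2,rmB), ball_in(b4,rmD), free(left), free(right), robot_in(rmB)}

== RESULT ==
["ball_in(b2,rmB)", "ball_in(b4,rmD)", "free(left)", "free(right)", "robot_in(rmB)"]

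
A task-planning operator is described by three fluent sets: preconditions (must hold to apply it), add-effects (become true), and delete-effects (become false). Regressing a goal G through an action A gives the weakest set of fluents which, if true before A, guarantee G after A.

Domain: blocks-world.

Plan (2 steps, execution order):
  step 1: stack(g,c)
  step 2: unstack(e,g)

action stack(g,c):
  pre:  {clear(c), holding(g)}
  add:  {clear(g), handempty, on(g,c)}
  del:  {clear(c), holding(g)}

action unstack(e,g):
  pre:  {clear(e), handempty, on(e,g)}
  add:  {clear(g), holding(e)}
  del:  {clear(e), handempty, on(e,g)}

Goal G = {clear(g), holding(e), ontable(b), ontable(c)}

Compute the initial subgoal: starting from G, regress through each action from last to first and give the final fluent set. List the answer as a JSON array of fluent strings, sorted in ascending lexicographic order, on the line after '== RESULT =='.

Regress step by step:
  through step 2 (unstack(e,g)): drop {clear(g), holding(e)}, keep {ontable(b), ontable(c)}, require {clear(e), handempty, on(e,g)}
    → {clear(e), handempty, on(e,g), ontable(b), ontable(c)}
  through step 1 (stack(g,c)): drop {handempty}, keep {clear(e), on(e,g), ontable(b), ontable(c)}, require {clear(c), holding(g)}
    → {clear(c), clear(e), holding(g), on(e,g), ontable(b), ontable(c)}

== RESULT ==
["clear(c)", "clear(e)", "holding(g)", "on(e,g)", "ontable(b)", "ontable(c)"]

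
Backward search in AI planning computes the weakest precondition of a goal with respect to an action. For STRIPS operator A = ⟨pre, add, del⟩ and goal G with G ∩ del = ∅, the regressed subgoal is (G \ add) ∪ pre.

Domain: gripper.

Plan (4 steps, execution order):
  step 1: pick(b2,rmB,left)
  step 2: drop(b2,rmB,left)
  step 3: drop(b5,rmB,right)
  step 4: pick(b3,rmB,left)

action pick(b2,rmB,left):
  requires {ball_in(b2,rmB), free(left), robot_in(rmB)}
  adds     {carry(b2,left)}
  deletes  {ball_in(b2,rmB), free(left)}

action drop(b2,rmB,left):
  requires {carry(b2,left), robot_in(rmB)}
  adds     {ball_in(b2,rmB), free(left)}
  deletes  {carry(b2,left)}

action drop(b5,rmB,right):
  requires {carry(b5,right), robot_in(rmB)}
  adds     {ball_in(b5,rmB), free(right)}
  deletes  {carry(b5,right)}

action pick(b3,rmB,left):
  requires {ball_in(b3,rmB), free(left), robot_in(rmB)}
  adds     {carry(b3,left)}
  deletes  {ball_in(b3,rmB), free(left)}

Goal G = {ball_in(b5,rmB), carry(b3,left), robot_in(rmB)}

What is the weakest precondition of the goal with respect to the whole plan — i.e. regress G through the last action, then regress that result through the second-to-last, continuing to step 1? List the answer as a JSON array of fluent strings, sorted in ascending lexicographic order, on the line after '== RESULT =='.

Work backward from the goal:
  through step 4 (pick(b3,rmB,left)): drop {carry(b3,left)}, keep {ball_in(b5,rmB), robot_in(rmB)}, require {ball_in(b3,rmB), free(left), robot_in(rmB)}
    → {ball_in(b3,rmB), ball_in(b5,rmB), free(left), robot_in(rmB)}
  through step 3 (drop(b5,rmB,right)): drop {ball_in(b5,rmB)}, keep {ball_in(b3,rmB), free(left), robot_in(rmB)}, require {carry(b5,right), robot_in(rmB)}
    → {ball_in(b3,rmB), carry(b5,right), free(left), robot_in(rmB)}
  through step 2 (drop(b2,rmB,left)): drop {free(left)}, keep {ball_in(b3,rmB), carry(b5,right), robot_in(rmB)}, require {carry(b2,left), robot_in(rmB)}
    → {ball_in(b3,rmB), carry(b2,left), carry(b5,right), robot_in(rmB)}
  through step 1 (pick(b2,rmB,left)): drop {carry(b2,left)}, keep {ball_in(b3,rmB), carry(b5,right), robot_in(rmB)}, require {ball_in(b2,rmB), free(left), robot_in(rmB)}
    → {ball_in(b2,rmB), ball_in(b3,rmB), carry(b5,right), free(left), robot_in(rmB)}

== RESULT ==
["ball_in(b2,rmB)", "ball_in(b3,rmB)", "carry(b5,right)", "free(left)", "robot_in(rmB)"]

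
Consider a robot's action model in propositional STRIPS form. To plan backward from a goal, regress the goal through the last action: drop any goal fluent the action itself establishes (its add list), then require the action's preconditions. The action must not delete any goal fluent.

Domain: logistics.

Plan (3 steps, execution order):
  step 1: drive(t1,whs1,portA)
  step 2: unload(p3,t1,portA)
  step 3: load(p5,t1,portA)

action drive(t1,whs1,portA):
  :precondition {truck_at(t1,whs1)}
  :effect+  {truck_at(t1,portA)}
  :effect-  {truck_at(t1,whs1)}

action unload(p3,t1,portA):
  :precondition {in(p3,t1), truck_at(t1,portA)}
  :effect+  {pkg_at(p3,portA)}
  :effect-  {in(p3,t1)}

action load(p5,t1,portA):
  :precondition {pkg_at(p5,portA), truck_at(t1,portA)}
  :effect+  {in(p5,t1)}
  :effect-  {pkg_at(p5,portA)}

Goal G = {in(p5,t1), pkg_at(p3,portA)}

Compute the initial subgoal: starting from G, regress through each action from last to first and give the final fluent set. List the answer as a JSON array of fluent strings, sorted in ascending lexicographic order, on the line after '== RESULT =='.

Regress step by step:
  through step 3 (load(p5,t1,portA)): drop {in(p5,t1)}, keep {pkg_at(p3,portA)}, require {pkg_at(p5,portA), truck_at(t1,portA)}
    → {pkg_at(p3,portA), pkg_at(p5,portA), truck_at(t1,portA)}
  through step 2 (unload(p3,t1,portA)): drop {pkg_at(p3,portA)}, keep {pkg_at(p5,portA), truck_at(t1,portA)}, require {in(p3,t1), truck_at(t1,portA)}
    → {in(p3,t1), pkg_at(p5,portA), truck_at(t1,portA)}
  through step 1 (drive(t1,whs1,portA)): drop {truck_at(t1,portA)}, keep {in(p3,t1), pkg_at(p5,portA)}, require {truck_at(t1,whs1)}
    → {in(p3,t1), pkg_at(p5,portA), truck_at(t1,whs1)}

== RESULT ==
["in(p3,t1)", "pkg_at(p5,portA)", "truck_at(t1,whs1)"]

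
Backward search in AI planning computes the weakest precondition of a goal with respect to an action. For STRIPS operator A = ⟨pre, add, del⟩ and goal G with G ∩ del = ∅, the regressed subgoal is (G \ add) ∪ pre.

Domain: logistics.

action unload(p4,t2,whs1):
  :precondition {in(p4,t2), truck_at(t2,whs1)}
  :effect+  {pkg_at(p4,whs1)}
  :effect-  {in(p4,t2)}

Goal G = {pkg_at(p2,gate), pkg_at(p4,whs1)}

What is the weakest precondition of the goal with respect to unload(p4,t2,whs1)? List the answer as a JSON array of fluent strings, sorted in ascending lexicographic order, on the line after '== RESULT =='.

Compute (G \ add) ∪ pre:
  G ∩ del = {}  (empty — regression defined)
  G \ add = {pkg_at(p2,gate), pkg_at(p4,whs1)} \ {pkg_at(p4,whs1)} = {pkg_at(p2,gate)}
  ∪ pre   = {pkg_at(p2,gate)} ∪ {in(p4,t2), truck_at(t2,whs1)}
          = {in(p4,t2), pkg_at(p2,gate), truck_at(t2,whs1)}

== RESULT ==
["in(p4,t2)", "pkg_at(p2,gate)", "truck_at(t2,whs1)"]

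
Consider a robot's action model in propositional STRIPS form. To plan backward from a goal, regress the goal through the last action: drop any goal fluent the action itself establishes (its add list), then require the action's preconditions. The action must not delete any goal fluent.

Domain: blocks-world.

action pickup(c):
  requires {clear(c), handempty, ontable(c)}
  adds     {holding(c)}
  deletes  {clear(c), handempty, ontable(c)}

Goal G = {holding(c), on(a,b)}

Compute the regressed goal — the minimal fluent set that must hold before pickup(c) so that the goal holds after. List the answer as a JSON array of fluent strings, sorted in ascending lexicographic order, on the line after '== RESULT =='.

Compute (G \ add) ∪ pre:
  G ∩ del = {}  (empty — regression defined)
  G \ add = {holding(c), on(a,b)} \ {holding(c)} = {on(a,b)}
  ∪ pre   = {on(a,b)} ∪ {clear(c), handempty, ontable(c)}
          = {clear(c), handempty, on(a,b), ontable(c)}

== RESULT ==
["clear(c)", "handempty", "on(a,b)", "ontable(c)"]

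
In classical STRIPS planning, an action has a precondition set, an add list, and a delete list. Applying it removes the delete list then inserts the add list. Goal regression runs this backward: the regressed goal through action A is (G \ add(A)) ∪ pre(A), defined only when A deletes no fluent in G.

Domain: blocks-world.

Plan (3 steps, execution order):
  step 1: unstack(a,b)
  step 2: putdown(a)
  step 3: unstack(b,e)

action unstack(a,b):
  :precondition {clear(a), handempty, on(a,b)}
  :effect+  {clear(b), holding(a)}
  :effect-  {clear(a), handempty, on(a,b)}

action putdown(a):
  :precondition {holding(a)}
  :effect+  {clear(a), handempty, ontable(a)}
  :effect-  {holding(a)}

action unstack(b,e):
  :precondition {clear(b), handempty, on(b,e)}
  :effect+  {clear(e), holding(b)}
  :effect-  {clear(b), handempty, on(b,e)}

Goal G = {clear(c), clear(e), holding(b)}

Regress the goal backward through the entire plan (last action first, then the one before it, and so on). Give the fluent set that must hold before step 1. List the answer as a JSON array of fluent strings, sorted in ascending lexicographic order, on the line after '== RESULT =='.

Work backward from the goal:
  through step 3 (unstack(b,e)): drop {clear(e), holding(b)}, keep {clear(c)}, require {clear(b), handempty, on(b,e)}
    → {clear(b), clear(c), handempty, on(b,e)}
  through step 2 (putdown(a)): drop {handempty}, keep {clear(b), clear(c), on(b,e)}, require {holding(a)}
    → {clear(b), clear(c), holding(a), on(b,e)}
  through step 1 (unstack(a,b)): drop {clear(b), holding(a)}, keep {clear(c), on(b,e)}, require {clear(a), handempty, on(a,b)}
    → {clear(a), clear(c), handempty, on(a,b), on(b,e)}

== RESULT ==
["clear(a)", "clear(c)", "handempty", "on(a,b)", "on(b,e)"]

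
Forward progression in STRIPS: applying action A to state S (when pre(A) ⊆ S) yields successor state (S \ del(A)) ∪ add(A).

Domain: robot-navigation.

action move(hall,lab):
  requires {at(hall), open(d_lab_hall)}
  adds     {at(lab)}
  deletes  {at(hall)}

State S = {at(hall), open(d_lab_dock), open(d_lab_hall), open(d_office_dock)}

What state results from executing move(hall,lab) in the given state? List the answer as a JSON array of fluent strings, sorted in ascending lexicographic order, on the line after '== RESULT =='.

Progress:
  pre ⊆ S: {at(hall), open(d_lab_hall)} ⊆ S  — applicable
  S \ del = {open(d_lab_dock), open(d_lab_hall), open(d_office_dock)}
  ∪ add   = {at(lab), open(d_lab_dock), open(d_lab_hall), open(d_office_dock)}

== RESULT ==
["at(lab)", "open(d_lab_dock)", "open(d_lab_hall)", "open(d_office_dock)"]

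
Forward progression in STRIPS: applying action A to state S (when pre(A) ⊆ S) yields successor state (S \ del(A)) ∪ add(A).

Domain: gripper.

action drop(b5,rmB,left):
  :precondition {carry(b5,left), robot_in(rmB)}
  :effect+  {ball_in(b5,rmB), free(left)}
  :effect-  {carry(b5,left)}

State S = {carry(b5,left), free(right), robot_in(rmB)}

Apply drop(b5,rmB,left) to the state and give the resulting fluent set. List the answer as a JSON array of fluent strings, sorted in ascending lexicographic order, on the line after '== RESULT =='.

Progress:
  pre ⊆ S: {carry(b5,left), robot_in(rmB)} ⊆ S  — applicable
  S \ del = {free(right), robot_in(rmB)}
  ∪ add   = {ball_in(b5,rmB), free(left), free(right), robot_in(rmB)}

== RESULT ==
["ball_in(b5,rmB)", "free(left)", "free(right)", "robot_in(rmB)"]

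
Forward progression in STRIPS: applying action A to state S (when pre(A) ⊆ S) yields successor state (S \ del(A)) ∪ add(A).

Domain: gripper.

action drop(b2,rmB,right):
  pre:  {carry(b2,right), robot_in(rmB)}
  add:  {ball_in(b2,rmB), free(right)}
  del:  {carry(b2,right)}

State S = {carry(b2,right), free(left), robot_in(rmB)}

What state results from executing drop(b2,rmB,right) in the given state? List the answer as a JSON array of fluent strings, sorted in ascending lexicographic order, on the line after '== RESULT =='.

Compute (S \ del) ∪ add:
  pre ⊆ S: {carry(b2,right), robot_in(rmB)} ⊆ S  — applicable
  S \ del = {free(left), robot_in(rmB)}
  ∪ add   = {ball_in(b2,rmB), free(left), free(right), robot_in(rmB)}

== RESULT ==
["ball_in(b2,rmB)", "free(left)", "free(right)", "robot_in(rmB)"]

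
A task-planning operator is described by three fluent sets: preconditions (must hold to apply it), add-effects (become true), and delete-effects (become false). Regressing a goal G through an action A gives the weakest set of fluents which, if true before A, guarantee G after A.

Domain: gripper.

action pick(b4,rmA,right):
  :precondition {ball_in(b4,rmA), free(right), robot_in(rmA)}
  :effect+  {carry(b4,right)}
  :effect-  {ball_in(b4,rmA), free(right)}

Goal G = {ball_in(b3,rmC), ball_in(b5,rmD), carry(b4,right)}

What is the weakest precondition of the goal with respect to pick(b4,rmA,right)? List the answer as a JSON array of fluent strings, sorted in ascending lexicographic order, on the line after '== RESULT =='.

Compute (G \ add) ∪ pre:
  G ∩ del = {}  (empty — regression defined)
  G \ add = {ball_in(b3,rmC), ball_in(b5,rmD), carry(b4,right)} \ {carry(b4,right)} = {ball_in(b3,rmC), ball_in(b5,rmD)}
  ∪ pre   = {ball_in(b3,rmC), ball_in(b5,rmD)} ∪ {ball_in(b4,rmA), free(right), robot_in(rmA)}
          = {ball_in(b3,rmC), ball_in(b4,rmA), ball_in(b5,rmD), free(right), robot_in(rmA)}

== RESULT ==
["ball_in(b3,rmC)", "ball_in(b4,rmA)", "ball_in(b5,rmD)", "free(right)", "robot_in(rmA)"]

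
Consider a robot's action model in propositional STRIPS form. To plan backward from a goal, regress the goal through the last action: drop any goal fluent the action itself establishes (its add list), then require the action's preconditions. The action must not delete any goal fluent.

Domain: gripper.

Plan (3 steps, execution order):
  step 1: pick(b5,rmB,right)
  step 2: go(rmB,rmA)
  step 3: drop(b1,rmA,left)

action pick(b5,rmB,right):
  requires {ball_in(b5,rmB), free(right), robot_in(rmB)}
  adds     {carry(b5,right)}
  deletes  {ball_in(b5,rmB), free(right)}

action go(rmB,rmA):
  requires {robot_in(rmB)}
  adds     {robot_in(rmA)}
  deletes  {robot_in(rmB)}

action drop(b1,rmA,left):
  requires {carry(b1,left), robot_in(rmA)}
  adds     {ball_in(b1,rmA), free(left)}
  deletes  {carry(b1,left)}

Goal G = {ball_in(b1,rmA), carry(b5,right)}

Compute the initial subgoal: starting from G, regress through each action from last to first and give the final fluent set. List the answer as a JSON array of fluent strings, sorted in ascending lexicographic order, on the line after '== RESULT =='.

Regress step by step:
  through step 3 (drop(b1,rmA,left)): drop {ball_in(b1,rmA)}, keep {carry(b5,right)}, require {carry(b1,left), robot_in(rmA)}
    → {carry(b1,left), carry(b5,right), robot_in(rmA)}
  through step 2 (go(rmB,rmA)): drop {robot_in(rmA)}, keep {carry(b1,left), carry(b5,right)}, require {robot_in(rmB)}
    → {carry(b1,left), carry(b5,right), robot_in(rmB)}
  through step 1 (pick(b5,rmB,right)): drop {carry(b5,right)}, keep {carry(b1,left), robot_in(rmB)}, require {ball_in(b5,rmB), free(right), robot_in(rmB)}
    → {ball_in(b5,rmB), carry(b1,left), free(right), robot_in(rmB)}

== RESULT ==
["ball_in(b5,rmB)", "carry(b1,left)", "free(right)", "robot_in(rmB)"]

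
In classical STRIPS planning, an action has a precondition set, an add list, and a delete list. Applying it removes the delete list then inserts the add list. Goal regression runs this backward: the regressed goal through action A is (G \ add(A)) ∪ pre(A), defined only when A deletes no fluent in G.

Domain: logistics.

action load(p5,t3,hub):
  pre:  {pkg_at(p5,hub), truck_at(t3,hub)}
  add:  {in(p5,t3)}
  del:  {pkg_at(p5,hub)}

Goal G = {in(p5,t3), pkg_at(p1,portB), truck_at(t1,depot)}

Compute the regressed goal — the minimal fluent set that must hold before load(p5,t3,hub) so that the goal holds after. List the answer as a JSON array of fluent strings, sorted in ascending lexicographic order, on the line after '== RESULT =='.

Compute (G \ add) ∪ pre:
  G ∩ del = {}  (empty — regression defined)
  G \ add = {in(p5,t3), pkg_at(p1,portB), truck_at(t1,depot)} \ {in(p5,t3)} = {pkg_at(p1,portB), truck_at(t1,depot)}
  ∪ pre   = {pkg_at(p1,portB), truck_at(t1,depot)} ∪ {pkg_at(p5,hub), truck_at(t3,hub)}
          = {pkg_at(p1,portB), pkg_at(p5,hub), truck_at(t1,depot), truck_at(t3,hub)}

== RESULT ==
["pkg_at(p1,portB)", "pkg_at(p5,hub)", "truck_at(t1,depot)", "truck_at(t3,hub)"]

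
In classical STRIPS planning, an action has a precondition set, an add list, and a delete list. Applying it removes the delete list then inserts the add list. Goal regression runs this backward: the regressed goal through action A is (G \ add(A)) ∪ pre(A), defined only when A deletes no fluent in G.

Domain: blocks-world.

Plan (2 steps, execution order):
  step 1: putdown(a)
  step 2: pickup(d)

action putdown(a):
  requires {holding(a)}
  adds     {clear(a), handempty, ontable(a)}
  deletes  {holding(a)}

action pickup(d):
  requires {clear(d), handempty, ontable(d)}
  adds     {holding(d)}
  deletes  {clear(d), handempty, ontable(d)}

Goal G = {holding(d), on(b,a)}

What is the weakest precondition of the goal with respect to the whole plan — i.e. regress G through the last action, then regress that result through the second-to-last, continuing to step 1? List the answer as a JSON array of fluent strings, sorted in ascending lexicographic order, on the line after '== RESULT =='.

Work backward from the goal:
  through step 2 (pickup(d)): drop {holding(d)}, keep {on(b,a)}, require {clear(d), handempty, ontable(d)}
    → {clear(d), handempty, on(b,a), ontable(d)}
  through step 1 (putdown(a)): drop {handempty}, keep {clear(d), on(b,a), ontable(d)}, require {holding(a)}
    → {clear(d), holding(a), on(b,a), ontable(d)}

== RESULT ==
["clear(d)", "holding(a)", "on(b,a)", "ontable(d)"]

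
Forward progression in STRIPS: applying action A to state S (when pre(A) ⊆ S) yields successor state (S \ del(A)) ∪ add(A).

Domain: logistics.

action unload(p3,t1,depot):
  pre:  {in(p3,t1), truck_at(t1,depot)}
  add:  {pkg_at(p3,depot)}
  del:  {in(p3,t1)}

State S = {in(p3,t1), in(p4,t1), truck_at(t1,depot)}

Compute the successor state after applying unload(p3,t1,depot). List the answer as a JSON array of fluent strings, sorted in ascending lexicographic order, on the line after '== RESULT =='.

Compute (S \ del) ∪ add:
  pre ⊆ S: {in(p3,t1), truck_at(t1,depot)} ⊆ S  — applicable
  S \ del = {in(p4,t1), truck_at(t1,depot)}
  ∪ add   = {in(p4,t1), pkg_at(p3,depot), truck_at(t1,depot)}

== RESULT ==
["in(p4,t1)", "pkg_at(p3,depot)", "truck_at(t1,depot)"]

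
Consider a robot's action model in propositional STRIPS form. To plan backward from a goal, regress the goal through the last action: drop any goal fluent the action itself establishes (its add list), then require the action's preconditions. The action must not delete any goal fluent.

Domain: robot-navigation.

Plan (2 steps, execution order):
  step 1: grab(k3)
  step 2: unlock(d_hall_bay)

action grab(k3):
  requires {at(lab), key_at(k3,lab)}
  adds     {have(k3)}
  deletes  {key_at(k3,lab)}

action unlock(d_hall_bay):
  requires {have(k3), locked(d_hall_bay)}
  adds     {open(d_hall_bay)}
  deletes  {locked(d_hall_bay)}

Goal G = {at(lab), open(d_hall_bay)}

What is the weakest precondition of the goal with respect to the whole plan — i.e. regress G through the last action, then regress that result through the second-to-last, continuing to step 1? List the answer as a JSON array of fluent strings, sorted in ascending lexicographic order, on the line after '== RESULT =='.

Work backward from the goal:
  through step 2 (unlock(d_hall_bay)): drop {open(d_hall_bay)}, keep {at(lab)}, require {have(k3), locked(d_hall_bay)}
    → {at(lab), have(k3), locked(d_hall_bay)}
  through step 1 (grab(k3)): drop {have(k3)}, keep {at(lab), locked(d_hall_bay)}, require {at(lab), key_at(k3,lab)}
    → {at(lab), key_at(k3,lab), locked(d_hall_bay)}

== RESULT ==
["at(lab)", "key_at(k3,lab)", "locked(d_hall_bay)"]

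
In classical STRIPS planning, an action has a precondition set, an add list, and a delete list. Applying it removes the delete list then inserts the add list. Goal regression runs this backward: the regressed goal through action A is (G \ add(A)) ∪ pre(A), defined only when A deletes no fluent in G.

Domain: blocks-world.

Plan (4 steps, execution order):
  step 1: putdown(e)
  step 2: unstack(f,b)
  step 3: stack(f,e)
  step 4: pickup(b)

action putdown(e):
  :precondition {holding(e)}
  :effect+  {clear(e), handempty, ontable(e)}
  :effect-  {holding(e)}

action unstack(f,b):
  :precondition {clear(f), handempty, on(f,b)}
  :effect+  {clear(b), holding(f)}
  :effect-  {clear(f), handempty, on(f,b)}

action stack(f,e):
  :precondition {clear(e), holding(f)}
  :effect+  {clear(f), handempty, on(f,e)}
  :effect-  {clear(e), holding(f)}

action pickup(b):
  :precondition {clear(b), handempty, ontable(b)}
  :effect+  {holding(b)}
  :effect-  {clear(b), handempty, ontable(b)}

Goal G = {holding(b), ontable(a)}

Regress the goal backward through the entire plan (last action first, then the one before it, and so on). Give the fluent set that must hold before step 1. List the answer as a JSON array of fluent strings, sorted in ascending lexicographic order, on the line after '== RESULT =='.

Work backward from the goal:
  through step 4 (pickup(b)): drop {holding(b)}, keep {ontable(a)}, require {clear(b), handempty, ontable(b)}
    → {clear(b), handempty, ontable(a), ontable(b)}
  through step 3 (stack(f,e)): drop {handempty}, keep {clear(b), ontable(a), ontable(b)}, require {clear(e), holding(f)}
    → {clear(b), clear(e), holding(f), ontable(a), ontable(b)}
  through step 2 (unstack(f,b)): drop {clear(b), holding(f)}, keep {clear(e), ontable(a), ontable(b)}, require {clear(f), handempty, on(f,b)}
    → {clear(e), clear(f), handempty, on(f,b), ontable(a), ontable(b)}
  through step 1 (putdown(e)): drop {clear(e), handempty}, keep {clear(f), on(f,b), ontable(a), ontable(b)}, require {holding(e)}
    → {clear(f), holding(e), on(f,b), ontable(a), ontable(b)}

== RESULT ==
["clear(f)", "holding(e)", "on(f,b)", "ontable(a)", "ontable(b)"]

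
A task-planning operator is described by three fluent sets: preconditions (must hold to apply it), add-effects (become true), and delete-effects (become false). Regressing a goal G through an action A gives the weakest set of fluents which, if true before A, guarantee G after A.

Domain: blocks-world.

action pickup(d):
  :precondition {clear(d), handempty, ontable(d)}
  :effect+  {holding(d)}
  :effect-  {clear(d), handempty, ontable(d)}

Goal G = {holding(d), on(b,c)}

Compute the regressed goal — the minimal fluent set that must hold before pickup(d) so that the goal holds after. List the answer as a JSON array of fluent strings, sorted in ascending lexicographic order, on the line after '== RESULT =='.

Compute (G \ add) ∪ pre:
  G ∩ del = {}  (empty — regression defined)
  G \ add = {holding(d), on(b,c)} \ {holding(d)} = {on(b,c)}
  ∪ pre   = {on(b,c)} ∪ {clear(d), handempty, ontable(d)}
          = {clear(d), handempty, on(b,c), ontable(d)}

== RESULT ==
["clear(d)", "handempty", "on(b,c)", "ontable(d)"]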